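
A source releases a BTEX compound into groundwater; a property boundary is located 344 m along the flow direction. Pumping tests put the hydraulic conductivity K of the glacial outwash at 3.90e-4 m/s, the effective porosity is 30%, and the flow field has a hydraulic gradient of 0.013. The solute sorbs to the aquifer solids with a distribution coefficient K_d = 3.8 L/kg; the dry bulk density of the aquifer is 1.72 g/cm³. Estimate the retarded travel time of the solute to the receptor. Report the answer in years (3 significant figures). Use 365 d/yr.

14.7 years

K = 3.90e-4 m/s × 86400 s/d = 33.70 m/d
Darcy flux q = K·i = 33.70 × 0.013 = 0.4380 m/d
Seepage velocity v = q / n = 0.4380 / 0.30 = 1.460 m/d
Retardation R = 1 + ρ_b·K_d/n = 1 + 1.72×3.8/0.30 = 22.79
Contaminant velocity v_c = v/R = 1.460/22.79 = 0.06408 m/d
t = L/v_c = 344/0.06408 = 5368 d
   = 5368/365 = 14.7 yr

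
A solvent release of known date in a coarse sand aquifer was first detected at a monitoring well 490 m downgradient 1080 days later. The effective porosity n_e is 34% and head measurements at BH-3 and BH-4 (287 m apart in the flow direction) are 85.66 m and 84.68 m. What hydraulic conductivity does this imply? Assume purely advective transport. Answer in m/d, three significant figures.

Hydraulic gradient i = (85.66 − 84.68) / 287 = 0.98 / 287 = 0.003415
v = L / t = 490 / 1080 = 0.4537 m/d
K = v · n / i = 0.4537 × 0.34 / 0.003415 = 45.2 m/d

45.2 m/d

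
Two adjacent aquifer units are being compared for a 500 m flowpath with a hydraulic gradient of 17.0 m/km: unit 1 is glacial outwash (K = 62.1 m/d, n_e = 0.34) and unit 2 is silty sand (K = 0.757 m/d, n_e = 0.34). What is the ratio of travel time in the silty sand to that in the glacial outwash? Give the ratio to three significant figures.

82.0

Unit 1 (glacial outwash): v = 62.1×0.017/0.34 = 3.105 m/d, t = 500/3.105 = 161.0 d
Unit 2 (silty sand): v = 0.757×0.017/0.34 = 0.03785 m/d, t = 500/0.03785 = 13210 d
t(silty sand) / t(glacial outwash) = 13210/161.0 = 82.0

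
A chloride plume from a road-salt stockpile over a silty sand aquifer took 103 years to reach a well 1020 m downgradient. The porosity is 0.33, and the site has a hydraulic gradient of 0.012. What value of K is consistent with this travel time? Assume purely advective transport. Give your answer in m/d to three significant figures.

0.746 m/d

t = 103 years = 37600 d
v = L / t = 1020 / 37600 = 0.02713 m/d
K = v · n / i = 0.02713 × 0.33 / 0.012 = 0.746 m/d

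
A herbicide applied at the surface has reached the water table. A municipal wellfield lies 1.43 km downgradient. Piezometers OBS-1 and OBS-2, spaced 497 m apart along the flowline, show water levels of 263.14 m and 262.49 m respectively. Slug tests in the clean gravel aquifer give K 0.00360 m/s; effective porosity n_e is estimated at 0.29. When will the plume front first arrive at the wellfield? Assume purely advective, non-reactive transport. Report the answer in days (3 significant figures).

1020 days

Hydraulic gradient i = (263.14 − 262.49) / 497 = 0.65 / 497 = 0.001308
K = 0.00360 m/s × 86400 s/d = 311.0 m/d
Darcy flux q = K·i = 311.0 × 0.001308 = 0.4068 m/d
v = Ki/n = 311.0·0.001308/0.29 = 1.403 m/d
L = 1.43 km = 1430 m
t = L / v = 1430 / 1.403 = 1019 d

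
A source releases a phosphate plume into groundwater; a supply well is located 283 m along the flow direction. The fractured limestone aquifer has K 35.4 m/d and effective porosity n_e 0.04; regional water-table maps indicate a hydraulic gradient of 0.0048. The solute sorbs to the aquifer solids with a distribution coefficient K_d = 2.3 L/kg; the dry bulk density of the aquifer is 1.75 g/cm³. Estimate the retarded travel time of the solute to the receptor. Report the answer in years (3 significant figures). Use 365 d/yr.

q = Ki = 35.4 × 0.0048 = 0.1699 m/d
Average linear velocity = 0.1699 / 0.04 = 4.248 m/d
Retardation R = 1 + ρ_b·K_d/n = 1 + 1.75×2.3/0.04 = 101.6
Contaminant velocity v_c = v/R = 4.248/101.6 = 0.04180 m/d
t = L/v_c = 283/0.04180 = 6770 d
   = 6770/365 = 18.5 yr

18.5 years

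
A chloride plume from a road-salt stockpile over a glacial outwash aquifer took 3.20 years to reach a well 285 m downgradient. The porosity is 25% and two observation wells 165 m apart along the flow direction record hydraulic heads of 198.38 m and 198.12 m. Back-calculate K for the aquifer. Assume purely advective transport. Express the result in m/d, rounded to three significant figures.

38.7 m/d

Hydraulic gradient i = (198.38 − 198.12) / 165 = 0.26 / 165 = 0.001576
t = 3.20 years = 1168 d
v = L / t = 285 / 1168 = 0.2440 m/d
K = v · n / i = 0.2440 × 0.25 / 0.001576 = 38.7 m/d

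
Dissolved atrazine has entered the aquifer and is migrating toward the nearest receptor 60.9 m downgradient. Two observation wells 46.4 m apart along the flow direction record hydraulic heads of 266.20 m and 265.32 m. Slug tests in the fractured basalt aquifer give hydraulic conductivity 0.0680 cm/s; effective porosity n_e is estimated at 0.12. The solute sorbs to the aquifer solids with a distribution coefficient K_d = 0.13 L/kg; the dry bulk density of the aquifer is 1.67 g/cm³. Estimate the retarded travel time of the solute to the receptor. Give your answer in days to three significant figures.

Hydraulic gradient i = (266.20 − 265.32) / 46.4 = 0.88 / 46.4 = 0.01897
K = 0.0680 cm/s × 864 = 58.75 m/d
Darcy flux q = K·i = 58.75 × 0.01897 = 1.114 m/d
v_s = q/n_e = 1.114/0.12 = 9.286 m/d
Retardation R = 1 + ρ_b·K_d/n = 1 + 1.67×0.13/0.12 = 2.809
Contaminant velocity v_c = v/R = 9.286/2.809 = 3.305 m/d
t = L/v_c = 60.9/3.305 = 18.42 d

18.4 days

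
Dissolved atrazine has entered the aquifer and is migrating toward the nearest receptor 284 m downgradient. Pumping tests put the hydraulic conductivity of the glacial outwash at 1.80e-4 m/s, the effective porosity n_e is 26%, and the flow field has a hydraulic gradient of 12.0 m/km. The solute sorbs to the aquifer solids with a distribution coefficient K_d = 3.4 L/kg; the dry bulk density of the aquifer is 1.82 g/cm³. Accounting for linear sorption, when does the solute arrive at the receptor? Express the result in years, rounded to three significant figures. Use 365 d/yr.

K = 1.80e-4 m/s × 86400 s/d = 15.55 m/d
q = Ki = 15.55 × 0.012 = 0.1866 m/d
v_s = q/n_e = 0.1866/0.26 = 0.7178 m/d
Retardation R = 1 + ρ_b·K_d/n = 1 + 1.82×3.4/0.26 = 24.80
Contaminant velocity v_c = v/R = 0.7178/24.80 = 0.02894 m/d
t = L/v_c = 284/0.02894 = 9812 d
   = 9812/365 = 26.9 yr

26.9 years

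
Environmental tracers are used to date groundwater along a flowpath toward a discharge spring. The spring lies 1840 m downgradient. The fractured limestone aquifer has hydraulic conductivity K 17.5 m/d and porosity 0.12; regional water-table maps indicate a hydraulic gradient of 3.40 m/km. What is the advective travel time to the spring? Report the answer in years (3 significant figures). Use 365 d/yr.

10.2 years

Darcy flux q = K·i = 17.5 × 0.0034 = 0.05950 m/d
Seepage velocity v = q / n = 0.05950 / 0.12 = 0.4958 m/d
t = L / v = 1840 / 0.4958 = 3711 d
   = 3711 / 365 = 10.2 yr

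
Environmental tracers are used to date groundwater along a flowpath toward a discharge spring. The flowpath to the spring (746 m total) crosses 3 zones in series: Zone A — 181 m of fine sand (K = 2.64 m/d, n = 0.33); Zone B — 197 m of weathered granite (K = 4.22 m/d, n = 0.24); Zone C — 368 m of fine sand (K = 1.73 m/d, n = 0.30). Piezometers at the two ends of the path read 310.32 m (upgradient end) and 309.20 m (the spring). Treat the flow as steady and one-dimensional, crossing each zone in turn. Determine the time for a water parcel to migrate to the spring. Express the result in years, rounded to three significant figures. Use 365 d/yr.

174 years

Total head drop ΔH = 310.32 − 309.20 = 1.12 m
Steady 1-D flow in series ⇒ the Darcy flux q is identical in every zone and the zone head losses add (resistances L/K in series).
Σ(L/K) = 181/2.64 + 197/4.22 + 368/1.73 = 68.56 + 46.68 + 212.7 = 328.0 d
q = ΔH / Σ(L/K) = 1.12 / 328.0 = 0.003415 m/d (same in every zone)
Zone A: v = q/n = 0.003415/0.33 = 0.01035 m/d → t_A = 181/0.01035 = 17490 d
Zone B: v = q/n = 0.003415/0.24 = 0.01423 m/d → t_B = 197/0.01423 = 13840 d
Zone C: v = q/n = 0.003415/0.30 = 0.01138 m/d → t_C = 368/0.01138 = 32330 d
Total t = 17490 + 13840 + 32330 = 63660 d
   = 63660 / 365 = 174 yr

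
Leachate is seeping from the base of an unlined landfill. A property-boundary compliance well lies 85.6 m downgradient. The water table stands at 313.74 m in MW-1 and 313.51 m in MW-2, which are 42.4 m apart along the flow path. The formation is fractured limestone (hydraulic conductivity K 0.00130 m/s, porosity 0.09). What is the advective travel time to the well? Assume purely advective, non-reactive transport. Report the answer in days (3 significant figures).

Hydraulic gradient i = (313.74 − 313.51) / 42.4 = 0.23 / 42.4 = 0.005425
K = 0.00130 m/s × 86400 s/d = 112.3 m/d
q = Ki = 112.3 × 0.005425 = 0.6093 m/d
v_s = q/n_e = 0.6093/0.09 = 6.770 m/d
t = L / v = 85.6 / 6.770 = 12.64 d

12.6 days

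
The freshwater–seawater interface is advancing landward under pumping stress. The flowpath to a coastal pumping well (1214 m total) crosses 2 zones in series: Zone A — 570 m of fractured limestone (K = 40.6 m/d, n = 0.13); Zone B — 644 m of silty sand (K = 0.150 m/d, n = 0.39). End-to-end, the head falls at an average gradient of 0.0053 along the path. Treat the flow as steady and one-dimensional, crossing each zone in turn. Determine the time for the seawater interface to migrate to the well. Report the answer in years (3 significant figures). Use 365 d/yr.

Steady 1-D flow in series ⇒ the Darcy flux q is identical in every zone and the zone head losses add (resistances L/K in series).
Σ(L/K) = 570/40.6 + 644/0.150 = 14.04 + 4293 = 4307 d
K_eq = L_total / Σ(L/K) = 1214 / 4307 = 0.2818 m/d
q = K_eq · i = 0.2818 × 0.0053 = 0.001494 m/d (same in every zone)
Zone A: v = q/n = 0.001494/0.13 = 0.01149 m/d → t_A = 570/0.01149 = 49610 d
Zone B: v = q/n = 0.001494/0.39 = 0.003830 m/d → t_B = 644/0.003830 = 168100 d
Total t = 49610 + 168100 = 217700 d
   = 217700 / 365 = 597 yr

597 years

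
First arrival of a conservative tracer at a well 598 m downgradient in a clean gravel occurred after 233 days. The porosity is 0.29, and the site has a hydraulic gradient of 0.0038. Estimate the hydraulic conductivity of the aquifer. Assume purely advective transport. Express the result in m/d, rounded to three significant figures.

196 m/d

v = L / t = 598 / 233 = 2.567 m/d
K = v · n / i = 2.567 × 0.29 / 0.0038 = 196 m/d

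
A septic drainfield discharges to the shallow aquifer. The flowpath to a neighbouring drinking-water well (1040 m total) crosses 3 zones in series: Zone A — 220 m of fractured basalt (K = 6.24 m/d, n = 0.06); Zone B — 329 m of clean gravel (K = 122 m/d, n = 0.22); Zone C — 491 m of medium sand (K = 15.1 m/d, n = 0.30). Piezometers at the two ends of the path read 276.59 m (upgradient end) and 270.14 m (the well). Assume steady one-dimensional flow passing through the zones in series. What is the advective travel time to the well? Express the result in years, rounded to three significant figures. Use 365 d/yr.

6.97 years

Total head drop ΔH = 276.59 − 270.14 = 6.45 m
Steady 1-D flow in series ⇒ the Darcy flux q is identical in every zone and the zone head losses add (resistances L/K in series).
Σ(L/K) = 220/6.24 + 329/122 + 491/15.1 = 35.26 + 2.697 + 32.52 = 70.47 d
q = ΔH / Σ(L/K) = 6.45 / 70.47 = 0.09153 m/d (same in every zone)
Zone A: v = q/n = 0.09153/0.06 = 1.525 m/d → t_A = 220/1.525 = 144.2 d
Zone B: v = q/n = 0.09153/0.22 = 0.4160 m/d → t_B = 329/0.4160 = 790.8 d
Zone C: v = q/n = 0.09153/0.30 = 0.3051 m/d → t_C = 491/0.3051 = 1609 d
Total t = 144.2 + 790.8 + 1609 = 2544 d
   = 2544 / 365 = 6.97 yr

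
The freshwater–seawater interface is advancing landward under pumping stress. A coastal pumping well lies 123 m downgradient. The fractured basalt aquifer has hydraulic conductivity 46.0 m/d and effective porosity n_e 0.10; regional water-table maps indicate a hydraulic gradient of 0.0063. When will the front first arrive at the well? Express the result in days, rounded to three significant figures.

Darcy flux q = K·i = 46.0 × 0.0063 = 0.2898 m/d
Average linear velocity = 0.2898 / 0.10 = 2.898 m/d
t = L / v = 123 / 2.898 = 42.44 d

42.4 days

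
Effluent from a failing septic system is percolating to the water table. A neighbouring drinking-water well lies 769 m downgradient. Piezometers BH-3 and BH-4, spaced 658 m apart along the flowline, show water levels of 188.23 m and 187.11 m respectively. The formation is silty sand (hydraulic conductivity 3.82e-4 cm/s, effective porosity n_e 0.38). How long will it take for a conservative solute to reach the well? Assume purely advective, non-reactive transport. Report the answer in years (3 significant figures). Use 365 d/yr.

Hydraulic gradient i = (188.23 − 187.11) / 658 = 1.12 / 658 = 0.001702
K = 3.82e-4 cm/s × 864 = 0.3300 m/d
Specific discharge q = 0.3300 × 0.001702 = 5.618e-4 m/d
v = Ki/n = 0.3300·0.001702/0.38 = 0.001478 m/d
t = L / v = 769 / 0.001478 = 520200 d
   = 520200 / 365 = 1430 yr

1430 years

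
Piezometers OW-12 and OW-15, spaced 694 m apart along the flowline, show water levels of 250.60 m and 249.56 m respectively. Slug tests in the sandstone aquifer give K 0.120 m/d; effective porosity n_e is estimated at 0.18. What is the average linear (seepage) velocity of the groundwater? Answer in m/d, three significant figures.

9.99e-4 m/d

Hydraulic gradient i = (250.60 − 249.56) / 694 = 1.04 / 694 = 0.001499
Darcy flux q = K·i = 0.120 × 0.001499 = 1.798e-4 m/d
Seepage velocity v = q / n = 1.798e-4 / 0.18 = 9.990e-4 m/d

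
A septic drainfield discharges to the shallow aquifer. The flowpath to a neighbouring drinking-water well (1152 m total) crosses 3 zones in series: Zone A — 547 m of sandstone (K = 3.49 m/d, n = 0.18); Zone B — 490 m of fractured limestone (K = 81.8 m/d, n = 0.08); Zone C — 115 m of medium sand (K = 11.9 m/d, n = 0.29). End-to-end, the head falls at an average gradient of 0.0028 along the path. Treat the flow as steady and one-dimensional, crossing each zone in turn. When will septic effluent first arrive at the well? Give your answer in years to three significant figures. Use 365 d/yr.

25.0 years

For zones in series the flux q is common to all zones; the equivalent conductivity is the harmonic (thickness-weighted) mean, K_eq = L_total / Σ(L_j/K_j).
Σ(L/K) = 547/3.49 + 490/81.8 + 115/11.9 = 156.7 + 5.990 + 9.664 = 172.4 d
K_eq = L_total / Σ(L/K) = 1152 / 172.4 = 6.683 m/d
q = K_eq · i = 6.683 × 0.0028 = 0.01871 m/d (same in every zone)
Zone A: v = q/n = 0.01871/0.18 = 0.1040 m/d → t_A = 547/0.1040 = 5262 d
Zone B: v = q/n = 0.01871/0.08 = 0.2339 m/d → t_B = 490/0.2339 = 2095 d
Zone C: v = q/n = 0.01871/0.29 = 0.06452 m/d → t_C = 115/0.06452 = 1782 d
Total t = 5262 + 2095 + 1782 = 9139 d
   = 9139 / 365 = 25.0 yr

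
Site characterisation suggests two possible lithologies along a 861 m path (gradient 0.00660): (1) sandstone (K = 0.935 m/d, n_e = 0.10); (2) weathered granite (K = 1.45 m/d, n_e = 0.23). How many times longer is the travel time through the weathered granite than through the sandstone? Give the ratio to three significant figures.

Unit 1 (sandstone): v = 0.935×0.0066/0.10 = 0.06171 m/d, t = 861/0.06171 = 13950 d
Unit 2 (weathered granite): v = 1.45×0.0066/0.23 = 0.04161 m/d, t = 861/0.04161 = 20690 d
t(weathered granite) / t(sandstone) = 20690/13950 = 1.48

1.48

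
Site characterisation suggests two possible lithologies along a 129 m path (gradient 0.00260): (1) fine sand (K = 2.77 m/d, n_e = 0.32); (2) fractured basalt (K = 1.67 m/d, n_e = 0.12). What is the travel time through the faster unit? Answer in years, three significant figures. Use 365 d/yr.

9.77 years

Unit 1 (fine sand): v = 2.77×0.0026/0.32 = 0.02251 m/d, t = 129/0.02251 = 5732 d
Unit 2 (fractured basalt): v = 1.67×0.0026/0.12 = 0.03618 m/d, t = 129/0.03618 = 3565 d
Faster: 3565 d / 365 = 9.77 yr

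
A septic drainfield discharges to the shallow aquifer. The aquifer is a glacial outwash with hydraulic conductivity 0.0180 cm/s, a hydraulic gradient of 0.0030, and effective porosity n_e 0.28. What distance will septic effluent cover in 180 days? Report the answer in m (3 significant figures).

K = 0.0180 cm/s × 864 = 15.55 m/d
Specific discharge q = 15.55 × 0.0030 = 0.04666 m/d
Seepage velocity v = q / n = 0.04666 / 0.28 = 0.1666 m/d
L = v × T = 0.1666 × 180 = 29.99 m

30.0 m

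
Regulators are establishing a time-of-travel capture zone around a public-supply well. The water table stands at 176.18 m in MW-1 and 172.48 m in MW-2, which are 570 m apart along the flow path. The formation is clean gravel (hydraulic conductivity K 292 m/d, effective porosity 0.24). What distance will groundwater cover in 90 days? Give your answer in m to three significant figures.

Hydraulic gradient i = (176.18 − 172.48) / 570 = 3.70 / 570 = 0.006491
Specific discharge q = 292 × 0.006491 = 1.895 m/d
v = Ki/n = 292·0.006491/0.24 = 7.898 m/d
L = v × T = 7.898 × 90 = 710.8 m

711 m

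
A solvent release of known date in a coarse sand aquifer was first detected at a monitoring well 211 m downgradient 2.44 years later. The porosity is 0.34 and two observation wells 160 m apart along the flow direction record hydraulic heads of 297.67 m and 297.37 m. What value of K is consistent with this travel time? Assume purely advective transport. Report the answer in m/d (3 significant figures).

43.0 m/d

Hydraulic gradient i = (297.67 − 297.37) / 160 = 0.30 / 160 = 0.001875
t = 2.44 years = 890.6 d
v = L / t = 211 / 890.6 = 0.2369 m/d
K = v · n / i = 0.2369 × 0.34 / 0.001875 = 43.0 m/d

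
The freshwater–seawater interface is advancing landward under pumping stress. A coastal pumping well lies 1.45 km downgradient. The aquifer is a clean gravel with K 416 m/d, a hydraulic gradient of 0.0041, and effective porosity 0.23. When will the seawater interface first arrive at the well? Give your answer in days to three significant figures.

Darcy flux q = K·i = 416 × 0.0041 = 1.706 m/d
Average linear velocity = 1.706 / 0.23 = 7.416 m/d
L = 1.45 km = 1450 m
t = L / v = 1450 / 7.416 = 195.5 d

196 days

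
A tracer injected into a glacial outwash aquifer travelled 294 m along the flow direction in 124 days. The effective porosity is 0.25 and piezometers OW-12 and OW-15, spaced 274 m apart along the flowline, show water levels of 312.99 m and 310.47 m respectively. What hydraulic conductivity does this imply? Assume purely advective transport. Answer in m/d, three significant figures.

64.4 m/d

Hydraulic gradient i = (312.99 − 310.47) / 274 = 2.52 / 274 = 0.009197
v = L / t = 294 / 124 = 2.371 m/d
K = v · n / i = 2.371 × 0.25 / 0.009197 = 64.4 m/d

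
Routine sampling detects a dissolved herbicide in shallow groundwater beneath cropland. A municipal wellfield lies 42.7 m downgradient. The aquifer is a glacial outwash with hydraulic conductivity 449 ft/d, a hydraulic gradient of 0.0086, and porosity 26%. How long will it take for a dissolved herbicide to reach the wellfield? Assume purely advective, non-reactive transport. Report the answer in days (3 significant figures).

9.43 days

K = 449 ft/d × 0.3048 = 136.9 m/d
Darcy flux q = K·i = 136.9 × 0.0086 = 1.177 m/d
v = Ki/n = 136.9·0.0086/0.26 = 4.527 m/d
t = L / v = 42.7 / 4.527 = 9.433 d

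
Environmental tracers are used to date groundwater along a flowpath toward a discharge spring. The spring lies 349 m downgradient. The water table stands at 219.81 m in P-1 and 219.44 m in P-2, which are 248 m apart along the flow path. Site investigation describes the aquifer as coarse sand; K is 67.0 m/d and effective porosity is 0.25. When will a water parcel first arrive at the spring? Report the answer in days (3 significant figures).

Hydraulic gradient i = (219.81 − 219.44) / 248 = 0.37 / 248 = 0.001492
q = Ki = 67.0 × 0.001492 = 0.09996 m/d
Average linear velocity = 0.09996 / 0.25 = 0.3998 m/d
t = L / v = 349 / 0.3998 = 872.9 d

873 days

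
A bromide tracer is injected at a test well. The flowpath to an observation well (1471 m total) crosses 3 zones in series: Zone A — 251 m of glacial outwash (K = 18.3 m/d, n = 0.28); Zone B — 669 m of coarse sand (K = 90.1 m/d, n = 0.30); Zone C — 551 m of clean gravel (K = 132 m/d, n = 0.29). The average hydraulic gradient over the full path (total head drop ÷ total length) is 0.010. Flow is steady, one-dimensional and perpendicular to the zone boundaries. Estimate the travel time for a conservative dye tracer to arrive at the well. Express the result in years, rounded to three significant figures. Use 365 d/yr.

For zones in series the flux q is common to all zones; the equivalent conductivity is the harmonic (thickness-weighted) mean, K_eq = L_total / Σ(L_j/K_j).
Σ(L/K) = 251/18.3 + 669/90.1 + 551/132 = 13.72 + 7.425 + 4.174 = 25.32 d
K_eq = L_total / Σ(L/K) = 1471 / 25.32 = 58.11 m/d
q = K_eq · i = 58.11 × 0.010 = 0.5811 m/d (same in every zone)
Zone A: v = q/n = 0.5811/0.28 = 2.075 m/d → t_A = 251/2.075 = 120.9 d
Zone B: v = q/n = 0.5811/0.30 = 1.937 m/d → t_B = 669/1.937 = 345.4 d
Zone C: v = q/n = 0.5811/0.29 = 2.004 m/d → t_C = 551/2.004 = 275.0 d
Total t = 120.9 + 345.4 + 275.0 = 741.3 d
   = 741.3 / 365 = 2.03 yr

2.03 years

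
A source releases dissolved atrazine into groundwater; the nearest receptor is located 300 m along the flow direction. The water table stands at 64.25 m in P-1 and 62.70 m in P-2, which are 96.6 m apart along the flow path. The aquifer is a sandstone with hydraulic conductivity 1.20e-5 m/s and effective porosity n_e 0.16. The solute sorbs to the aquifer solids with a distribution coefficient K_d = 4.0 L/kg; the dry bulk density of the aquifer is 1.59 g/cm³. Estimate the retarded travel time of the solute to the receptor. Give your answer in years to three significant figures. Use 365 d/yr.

Hydraulic gradient i = (64.25 − 62.70) / 96.6 = 1.55 / 96.6 = 0.01605
K = 1.20e-5 m/s × 86400 s/d = 1.037 m/d
q = Ki = 1.037 × 0.01605 = 0.01664 m/d
v_s = q/n_e = 0.01664/0.16 = 0.1040 m/d
Retardation R = 1 + ρ_b·K_d/n = 1 + 1.59×4.0/0.16 = 40.75
Contaminant velocity v_c = v/R = 0.1040/40.75 = 0.002552 m/d
t = L/v_c = 300/0.002552 = 117600 d
   = 117600/365 = 322 yr

322 years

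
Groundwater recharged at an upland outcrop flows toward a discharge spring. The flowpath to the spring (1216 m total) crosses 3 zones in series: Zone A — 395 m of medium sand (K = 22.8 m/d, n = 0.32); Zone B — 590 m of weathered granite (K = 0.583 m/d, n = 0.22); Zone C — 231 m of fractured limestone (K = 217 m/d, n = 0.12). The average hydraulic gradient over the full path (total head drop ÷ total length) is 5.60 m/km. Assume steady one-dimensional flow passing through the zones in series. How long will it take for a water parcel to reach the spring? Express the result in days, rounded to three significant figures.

43000 days

For zones in series the flux q is common to all zones; the equivalent conductivity is the harmonic (thickness-weighted) mean, K_eq = L_total / Σ(L_j/K_j).
Σ(L/K) = 395/22.8 + 590/0.583 + 231/217 = 17.32 + 1012 + 1.065 = 1030 d
K_eq = L_total / Σ(L/K) = 1216 / 1030 = 1.180 m/d
q = K_eq · i = 1.180 × 0.0056 = 0.006609 m/d (same in every zone)
Zone A: v = q/n = 0.006609/0.32 = 0.02065 m/d → t_A = 395/0.02065 = 19130 d
Zone B: v = q/n = 0.006609/0.22 = 0.03004 m/d → t_B = 590/0.03004 = 19640 d
Zone C: v = q/n = 0.006609/0.12 = 0.05507 m/d → t_C = 231/0.05507 = 4194 d
Total t = 19130 + 19640 + 4194 = 42960 d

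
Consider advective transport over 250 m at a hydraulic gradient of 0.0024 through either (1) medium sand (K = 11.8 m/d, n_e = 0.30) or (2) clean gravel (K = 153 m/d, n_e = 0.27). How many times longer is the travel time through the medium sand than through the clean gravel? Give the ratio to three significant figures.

Unit 1 (medium sand): v = 11.8×0.0024/0.30 = 0.09440 m/d, t = 250/0.09440 = 2648 d
Unit 2 (clean gravel): v = 153×0.0024/0.27 = 1.360 m/d, t = 250/1.360 = 183.8 d
t(medium sand) / t(clean gravel) = 2648/183.8 = 14.4

14.4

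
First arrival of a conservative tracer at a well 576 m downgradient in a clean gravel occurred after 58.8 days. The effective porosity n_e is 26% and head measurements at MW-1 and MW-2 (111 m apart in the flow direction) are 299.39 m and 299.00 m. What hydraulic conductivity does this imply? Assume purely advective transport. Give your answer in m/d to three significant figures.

Hydraulic gradient i = (299.39 − 299.00) / 111 = 0.39 / 111 = 0.003514
v = L / t = 576 / 58.8 = 9.796 m/d
K = v · n / i = 9.796 × 0.26 / 0.003514 = 725 m/d

725 m/d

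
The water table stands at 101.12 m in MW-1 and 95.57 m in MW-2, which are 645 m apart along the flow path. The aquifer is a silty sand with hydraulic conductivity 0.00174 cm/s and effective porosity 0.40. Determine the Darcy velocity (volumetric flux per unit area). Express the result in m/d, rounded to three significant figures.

0.0129 m/d

Hydraulic gradient i = (101.12 − 95.57) / 645 = 5.55 / 645 = 0.008605
K = 0.00174 cm/s × 864 = 1.503 m/d
Specific discharge q = 1.503 × 0.008605 = 0.01294 m/d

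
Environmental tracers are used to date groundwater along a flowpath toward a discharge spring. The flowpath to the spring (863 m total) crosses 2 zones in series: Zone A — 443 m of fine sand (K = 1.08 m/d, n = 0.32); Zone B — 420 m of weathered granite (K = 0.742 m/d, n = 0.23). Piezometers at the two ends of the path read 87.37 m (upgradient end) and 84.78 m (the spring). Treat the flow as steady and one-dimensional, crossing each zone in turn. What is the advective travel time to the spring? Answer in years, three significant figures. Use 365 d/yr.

Total head drop ΔH = 87.37 − 84.78 = 2.59 m
Steady 1-D flow in series ⇒ the Darcy flux q is identical in every zone and the zone head losses add (resistances L/K in series).
Σ(L/K) = 443/1.08 + 420/0.742 = 410.2 + 566.0 = 976.2 d
q = ΔH / Σ(L/K) = 2.59 / 976.2 = 0.002653 m/d (same in every zone)
Zone A: v = q/n = 0.002653/0.32 = 0.008291 m/d → t_A = 443/0.008291 = 53430 d
Zone B: v = q/n = 0.002653/0.23 = 0.01154 m/d → t_B = 420/0.01154 = 36410 d
Total t = 53430 + 36410 = 89840 d
   = 89840 / 365 = 246 yr

246 years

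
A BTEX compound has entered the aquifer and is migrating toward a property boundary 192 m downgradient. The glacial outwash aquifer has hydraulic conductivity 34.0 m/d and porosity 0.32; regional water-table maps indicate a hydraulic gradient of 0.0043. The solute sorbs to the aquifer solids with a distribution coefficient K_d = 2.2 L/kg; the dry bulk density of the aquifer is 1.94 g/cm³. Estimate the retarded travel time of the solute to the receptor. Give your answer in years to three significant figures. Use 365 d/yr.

q = Ki = 34.0 × 0.0043 = 0.1462 m/d
Seepage velocity v = q / n = 0.1462 / 0.32 = 0.4569 m/d
Retardation R = 1 + ρ_b·K_d/n = 1 + 1.94×2.2/0.32 = 14.34
Contaminant velocity v_c = v/R = 0.4569/14.34 = 0.03187 m/d
t = L/v_c = 192/0.03187 = 6025 d
   = 6025/365 = 16.5 yr

16.5 years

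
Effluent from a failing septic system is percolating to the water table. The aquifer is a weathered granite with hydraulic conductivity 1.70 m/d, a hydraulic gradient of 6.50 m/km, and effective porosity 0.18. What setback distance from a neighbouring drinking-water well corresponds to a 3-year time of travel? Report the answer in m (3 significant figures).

q = Ki = 1.70 × 0.0065 = 0.01105 m/d
Seepage velocity v = q / n = 0.01105 / 0.18 = 0.06139 m/d
T = 3 yr × 365 = 1095 d
L = v × T = 0.06139 × 1095 = 67.22 m

67.2 m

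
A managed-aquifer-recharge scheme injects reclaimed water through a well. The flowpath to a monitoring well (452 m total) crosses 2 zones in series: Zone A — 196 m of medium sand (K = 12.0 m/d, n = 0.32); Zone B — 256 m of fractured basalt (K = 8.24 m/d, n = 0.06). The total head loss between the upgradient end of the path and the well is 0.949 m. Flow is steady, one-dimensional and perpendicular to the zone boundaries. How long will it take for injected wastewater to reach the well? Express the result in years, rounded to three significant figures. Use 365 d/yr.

Steady 1-D flow in series ⇒ the Darcy flux q is identical in every zone and the zone head losses add (resistances L/K in series).
Σ(L/K) = 196/12.0 + 256/8.24 = 16.33 + 31.07 = 47.40 d
q = ΔH / Σ(L/K) = 0.949 / 47.40 = 0.02002 m/d (same in every zone)
Zone A: v = q/n = 0.02002/0.32 = 0.06256 m/d → t_A = 196/0.06256 = 3133 d
Zone B: v = q/n = 0.02002/0.06 = 0.3337 m/d → t_B = 256/0.3337 = 767.2 d
Total t = 3133 + 767.2 = 3900 d
   = 3900 / 365 = 10.7 yr

10.7 years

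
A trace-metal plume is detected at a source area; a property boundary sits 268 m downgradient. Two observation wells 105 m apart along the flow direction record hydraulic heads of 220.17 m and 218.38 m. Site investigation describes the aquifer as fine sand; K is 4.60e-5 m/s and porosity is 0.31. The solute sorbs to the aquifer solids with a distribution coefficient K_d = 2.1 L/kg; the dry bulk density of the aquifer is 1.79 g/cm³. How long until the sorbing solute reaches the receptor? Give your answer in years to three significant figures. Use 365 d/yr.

44.1 years

Hydraulic gradient i = (220.17 − 218.38) / 105 = 1.79 / 105 = 0.01705
K = 4.60e-5 m/s × 86400 s/d = 3.974 m/d
Darcy flux q = K·i = 3.974 × 0.01705 = 0.06775 m/d
Average linear velocity = 0.06775 / 0.31 = 0.2186 m/d
Retardation R = 1 + ρ_b·K_d/n = 1 + 1.79×2.1/0.31 = 13.13
Contaminant velocity v_c = v/R = 0.2186/13.13 = 0.01665 m/d
t = L/v_c = 268/0.01665 = 16090 d
   = 16090/365 = 44.1 yr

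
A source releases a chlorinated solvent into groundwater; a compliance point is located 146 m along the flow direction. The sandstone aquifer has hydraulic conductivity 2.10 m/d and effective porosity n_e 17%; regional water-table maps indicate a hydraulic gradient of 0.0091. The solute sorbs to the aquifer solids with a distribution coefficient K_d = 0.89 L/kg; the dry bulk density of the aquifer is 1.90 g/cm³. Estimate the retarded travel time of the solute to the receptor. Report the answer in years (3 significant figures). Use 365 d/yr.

Specific discharge q = 2.10 × 0.0091 = 0.01911 m/d
Average linear velocity = 0.01911 / 0.17 = 0.1124 m/d
Retardation R = 1 + ρ_b·K_d/n = 1 + 1.90×0.89/0.17 = 10.95
Contaminant velocity v_c = v/R = 0.1124/10.95 = 0.01027 m/d
t = L/v_c = 146/0.01027 = 14220 d
   = 14220/365 = 39.0 yr

39.0 years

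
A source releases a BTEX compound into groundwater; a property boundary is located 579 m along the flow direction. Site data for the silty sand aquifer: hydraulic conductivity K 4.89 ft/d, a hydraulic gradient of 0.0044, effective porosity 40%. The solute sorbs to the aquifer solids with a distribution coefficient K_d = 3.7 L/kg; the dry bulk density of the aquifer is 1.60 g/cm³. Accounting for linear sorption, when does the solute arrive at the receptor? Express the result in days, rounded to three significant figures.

558000 days

K = 4.89 ft/d × 0.3048 = 1.490 m/d
Darcy flux q = K·i = 1.490 × 0.0044 = 0.006558 m/d
v = Ki/n = 1.490·0.0044/0.40 = 0.01640 m/d
Retardation R = 1 + ρ_b·K_d/n = 1 + 1.60×3.7/0.40 = 15.80
Contaminant velocity v_c = v/R = 0.01640/15.80 = 0.001038 m/d
t = L/v_c = 579/0.001038 = 558000 d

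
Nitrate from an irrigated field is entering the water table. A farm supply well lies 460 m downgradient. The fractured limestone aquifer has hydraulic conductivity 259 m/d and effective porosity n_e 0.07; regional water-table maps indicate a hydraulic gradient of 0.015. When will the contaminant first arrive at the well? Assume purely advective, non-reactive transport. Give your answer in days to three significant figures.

q = Ki = 259 × 0.015 = 3.885 m/d
Seepage velocity v = q / n = 3.885 / 0.07 = 55.50 m/d
t = L / v = 460 / 55.50 = 8.288 d

8.29 days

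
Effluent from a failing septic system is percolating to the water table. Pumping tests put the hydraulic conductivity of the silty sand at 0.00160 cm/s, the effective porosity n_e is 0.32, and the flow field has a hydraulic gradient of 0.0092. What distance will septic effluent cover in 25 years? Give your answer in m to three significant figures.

363 m

K = 0.00160 cm/s × 864 = 1.382 m/d
Darcy flux q = K·i = 1.382 × 0.0092 = 0.01272 m/d
v = Ki/n = 1.382·0.0092/0.32 = 0.03974 m/d
T = 25 yr × 365 = 9125 d
L = v × T = 0.03974 × 9125 = 362.7 m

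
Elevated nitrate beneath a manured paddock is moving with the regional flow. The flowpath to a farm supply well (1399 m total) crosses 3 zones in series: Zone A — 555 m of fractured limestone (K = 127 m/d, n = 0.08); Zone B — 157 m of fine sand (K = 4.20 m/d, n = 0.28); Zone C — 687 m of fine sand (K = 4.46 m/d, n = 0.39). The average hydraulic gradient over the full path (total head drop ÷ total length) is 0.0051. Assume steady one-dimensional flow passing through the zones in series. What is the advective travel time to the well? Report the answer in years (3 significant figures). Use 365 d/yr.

For zones in series the flux q is common to all zones; the equivalent conductivity is the harmonic (thickness-weighted) mean, K_eq = L_total / Σ(L_j/K_j).
Σ(L/K) = 555/127 + 157/4.20 + 687/4.46 = 4.370 + 37.38 + 154.0 = 195.8 d
K_eq = L_total / Σ(L/K) = 1399 / 195.8 = 7.146 m/d
q = K_eq · i = 7.146 × 0.0051 = 0.03644 m/d (same in every zone)
Zone A: v = q/n = 0.03644/0.08 = 0.4555 m/d → t_A = 555/0.4555 = 1218 d
Zone B: v = q/n = 0.03644/0.28 = 0.1302 m/d → t_B = 157/0.1302 = 1206 d
Zone C: v = q/n = 0.03644/0.39 = 0.09344 m/d → t_C = 687/0.09344 = 7352 d
Total t = 1218 + 1206 + 7352 = 9777 d
   = 9777 / 365 = 26.8 yr

26.8 years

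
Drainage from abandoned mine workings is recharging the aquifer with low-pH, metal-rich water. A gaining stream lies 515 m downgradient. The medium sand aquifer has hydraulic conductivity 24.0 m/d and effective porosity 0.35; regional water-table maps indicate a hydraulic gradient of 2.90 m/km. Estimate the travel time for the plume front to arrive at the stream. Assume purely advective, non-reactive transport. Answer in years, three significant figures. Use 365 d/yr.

Darcy flux q = K·i = 24.0 × 0.0029 = 0.06960 m/d
v = Ki/n = 24.0·0.0029/0.35 = 0.1989 m/d
t = L / v = 515 / 0.1989 = 2590 d
   = 2590 / 365 = 7.10 yr

7.10 years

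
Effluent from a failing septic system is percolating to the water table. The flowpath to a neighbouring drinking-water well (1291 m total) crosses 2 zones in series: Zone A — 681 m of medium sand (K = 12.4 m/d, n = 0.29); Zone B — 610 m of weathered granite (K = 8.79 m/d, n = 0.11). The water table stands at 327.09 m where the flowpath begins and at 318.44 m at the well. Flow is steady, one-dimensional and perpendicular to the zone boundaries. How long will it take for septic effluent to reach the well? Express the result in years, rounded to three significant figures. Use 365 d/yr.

10.4 years

Total head drop ΔH = 327.09 − 318.44 = 8.65 m
Steady 1-D flow in series ⇒ the Darcy flux q is identical in every zone and the zone head losses add (resistances L/K in series).
Σ(L/K) = 681/12.4 + 610/8.79 = 54.92 + 69.40 = 124.3 d
q = ΔH / Σ(L/K) = 8.65 / 124.3 = 0.06958 m/d (same in every zone)
Zone A: v = q/n = 0.06958/0.29 = 0.2399 m/d → t_A = 681/0.2399 = 2838 d
Zone B: v = q/n = 0.06958/0.11 = 0.6326 m/d → t_B = 610/0.6326 = 964.4 d
Total t = 2838 + 964.4 = 3803 d
   = 3803 / 365 = 10.4 yr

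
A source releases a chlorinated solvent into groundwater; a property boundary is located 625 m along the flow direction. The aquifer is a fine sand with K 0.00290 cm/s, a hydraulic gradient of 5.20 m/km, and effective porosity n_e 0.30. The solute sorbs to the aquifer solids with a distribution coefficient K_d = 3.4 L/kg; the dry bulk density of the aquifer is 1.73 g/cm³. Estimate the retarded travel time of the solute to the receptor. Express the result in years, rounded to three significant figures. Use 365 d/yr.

812 years

K = 0.00290 cm/s × 864 = 2.506 m/d
q = Ki = 2.506 × 0.0052 = 0.01303 m/d
Average linear velocity = 0.01303 / 0.30 = 0.04343 m/d
Retardation R = 1 + ρ_b·K_d/n = 1 + 1.73×3.4/0.30 = 20.61
Contaminant velocity v_c = v/R = 0.04343/20.61 = 0.002108 m/d
t = L/v_c = 625/0.002108 = 296500 d
   = 296500/365 = 812 yr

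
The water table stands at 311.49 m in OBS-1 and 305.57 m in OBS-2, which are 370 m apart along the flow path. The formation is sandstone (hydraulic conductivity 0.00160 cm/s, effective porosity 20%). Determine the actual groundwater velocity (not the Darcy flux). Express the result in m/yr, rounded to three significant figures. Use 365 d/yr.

Hydraulic gradient i = (311.49 − 305.57) / 370 = 5.92 / 370 = 0.01600
K = 0.00160 cm/s × 864 = 1.382 m/d
Specific discharge q = 1.382 × 0.01600 = 0.02212 m/d
Seepage velocity v = q / n = 0.02212 / 0.20 = 0.1106 m/d
   = 0.1106 × 365 = 40.4 m/yr

40.4 m/yr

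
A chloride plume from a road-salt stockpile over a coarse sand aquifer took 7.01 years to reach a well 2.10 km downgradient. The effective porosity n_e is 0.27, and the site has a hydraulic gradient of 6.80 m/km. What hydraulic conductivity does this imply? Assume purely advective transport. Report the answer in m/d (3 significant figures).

32.6 m/d

t = 7.01 years = 2559 d
L = 2.10 km = 2100 m
v = L / t = 2100 / 2559 = 0.8207 m/d
K = v · n / i = 0.8207 × 0.27 / 0.0068 = 32.6 m/d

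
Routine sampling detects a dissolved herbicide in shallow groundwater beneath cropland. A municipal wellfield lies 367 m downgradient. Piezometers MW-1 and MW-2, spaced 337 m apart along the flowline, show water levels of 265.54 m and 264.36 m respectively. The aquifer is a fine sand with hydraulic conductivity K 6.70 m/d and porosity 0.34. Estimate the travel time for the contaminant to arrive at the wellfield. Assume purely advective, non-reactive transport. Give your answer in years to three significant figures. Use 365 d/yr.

Hydraulic gradient i = (265.54 − 264.36) / 337 = 1.18 / 337 = 0.003501
q = Ki = 6.70 × 0.003501 = 0.02346 m/d
Average linear velocity = 0.02346 / 0.34 = 0.06900 m/d
t = L / v = 367 / 0.06900 = 5319 d
   = 5319 / 365 = 14.6 yr

14.6 years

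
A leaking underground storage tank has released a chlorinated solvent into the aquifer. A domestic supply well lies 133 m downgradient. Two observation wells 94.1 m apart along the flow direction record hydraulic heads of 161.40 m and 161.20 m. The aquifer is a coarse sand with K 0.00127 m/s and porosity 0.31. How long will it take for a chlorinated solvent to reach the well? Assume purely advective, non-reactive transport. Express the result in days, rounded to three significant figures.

Hydraulic gradient i = (161.40 − 161.20) / 94.1 = 0.20 / 94.1 = 0.002125
K = 0.00127 m/s × 86400 s/d = 109.7 m/d
Darcy flux q = K·i = 109.7 × 0.002125 = 0.2332 m/d
v = Ki/n = 109.7·0.002125/0.31 = 0.7523 m/d
t = L / v = 133 / 0.7523 = 176.8 d

177 days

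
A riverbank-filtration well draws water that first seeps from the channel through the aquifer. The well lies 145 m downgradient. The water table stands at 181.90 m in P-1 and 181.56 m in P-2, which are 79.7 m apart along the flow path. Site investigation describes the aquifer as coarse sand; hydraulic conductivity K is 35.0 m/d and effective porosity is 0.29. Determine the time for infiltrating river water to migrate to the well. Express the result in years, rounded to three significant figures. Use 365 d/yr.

Hydraulic gradient i = (181.90 − 181.56) / 79.7 = 0.34 / 79.7 = 0.004266
q = Ki = 35.0 × 0.004266 = 0.1493 m/d
Average linear velocity = 0.1493 / 0.29 = 0.5149 m/d
t = L / v = 145 / 0.5149 = 281.6 d
   = 281.6 / 365 = 0.772 yr

0.772 years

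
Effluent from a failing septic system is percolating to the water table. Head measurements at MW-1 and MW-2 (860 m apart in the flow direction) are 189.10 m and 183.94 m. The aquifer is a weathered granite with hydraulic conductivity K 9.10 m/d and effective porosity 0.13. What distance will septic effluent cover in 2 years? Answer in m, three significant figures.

Hydraulic gradient i = (189.10 − 183.94) / 860 = 5.16 / 860 = 0.006000
Darcy flux q = K·i = 9.10 × 0.006000 = 0.05460 m/d
v = Ki/n = 9.10·0.006000/0.13 = 0.4200 m/d
T = 2 yr × 365 = 730 d
L = v × T = 0.4200 × 730 = 306.6 m

307 m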